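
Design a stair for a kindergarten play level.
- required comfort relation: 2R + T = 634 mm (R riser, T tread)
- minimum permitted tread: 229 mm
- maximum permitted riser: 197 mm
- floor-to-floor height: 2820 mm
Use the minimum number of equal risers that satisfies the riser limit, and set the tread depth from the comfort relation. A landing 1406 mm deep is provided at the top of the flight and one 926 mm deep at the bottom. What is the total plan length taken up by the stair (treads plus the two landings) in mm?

2820 / 197 = 14.315 → round up to 15 risers.
Riser R = 2820 / 15 = 188 mm, within the 197 mm limit.
T = 634 − 2·188 = 258 mm, which satisfies the 229 mm minimum.
Treads = 15 − 1 = 14; going = 14 × 258 = 3612 mm.
Add landings: 3612 + 1406 + 926 = 5944 mm.

5944 mm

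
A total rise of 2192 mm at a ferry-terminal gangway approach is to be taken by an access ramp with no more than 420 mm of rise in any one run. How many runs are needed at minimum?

6 runs

At most 420 each: 2192/420 = 5.22, giving 6 ramp runs.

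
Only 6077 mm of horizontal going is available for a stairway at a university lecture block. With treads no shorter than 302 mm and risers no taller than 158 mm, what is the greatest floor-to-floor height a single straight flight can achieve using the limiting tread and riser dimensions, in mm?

3318 mm

Treads that fit: ⌊6077 / 302⌋ = 20.
Risers = treads + 1 = 21.
Maximum height = 21 × 158 = 3318 mm.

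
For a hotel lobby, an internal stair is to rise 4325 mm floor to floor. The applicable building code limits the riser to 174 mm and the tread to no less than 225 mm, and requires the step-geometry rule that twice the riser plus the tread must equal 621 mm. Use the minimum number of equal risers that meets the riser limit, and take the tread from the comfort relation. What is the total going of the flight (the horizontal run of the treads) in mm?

6600 mm

4325 / 174 = 24.856 → round up to 25 risers.
Riser R = 4325 / 25 = 173 mm, within the 174 mm limit.
From 2R + T = 621: T = 621 − 346 = 275 mm.
Going = (25 − 1) × 275 = 6600 mm.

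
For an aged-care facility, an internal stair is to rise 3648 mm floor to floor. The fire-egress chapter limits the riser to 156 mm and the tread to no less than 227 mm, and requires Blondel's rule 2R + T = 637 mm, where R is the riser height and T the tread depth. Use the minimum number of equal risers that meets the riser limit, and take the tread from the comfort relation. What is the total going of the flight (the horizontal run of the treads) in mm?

7659 mm

3648 / 156 = 23.385 → round up to 24 risers.
R = 3648 ÷ 24 = 152 mm.
From 2R + T = 637: T = 637 − 304 = 333 mm.
24 risers give 23 treads; going = 23 × 333 = 7659 mm.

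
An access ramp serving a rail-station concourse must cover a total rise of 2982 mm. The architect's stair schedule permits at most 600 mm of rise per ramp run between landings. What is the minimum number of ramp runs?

2982 / 600 = 4.97, so 5 ramp runs are needed.

5 runs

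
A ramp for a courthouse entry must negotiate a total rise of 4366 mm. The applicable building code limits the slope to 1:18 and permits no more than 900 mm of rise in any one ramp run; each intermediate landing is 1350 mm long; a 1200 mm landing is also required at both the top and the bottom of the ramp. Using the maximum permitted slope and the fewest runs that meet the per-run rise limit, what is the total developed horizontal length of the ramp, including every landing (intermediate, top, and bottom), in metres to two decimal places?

4366 / 900 = 4.851 → round up to 5 ramp runs. That means 4 intermediate landings.
Ramp run (horizontal) at 1:18: 4366 × 18 = 78588 mm.
4 intermediate landings contribute 4 × 1350 = 5400 mm.
Top and bottom landings: 2 × 1200 = 2400 mm.
Total = 78588 + 5400 + 2400 = 86388 mm.
= 86.39 m.

86.39 m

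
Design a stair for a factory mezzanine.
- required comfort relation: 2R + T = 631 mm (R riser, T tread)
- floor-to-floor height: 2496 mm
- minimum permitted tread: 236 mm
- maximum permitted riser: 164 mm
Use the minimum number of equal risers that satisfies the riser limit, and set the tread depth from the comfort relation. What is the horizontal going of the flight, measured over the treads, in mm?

4785 mm

At most 164 each: 2496/164 = 15.22, giving 16 risers.
Riser R = 2496 / 16 = 156 mm, within the 164 mm limit.
T = 631 − 2·156 = 319 mm, which satisfies the 236 mm minimum.
Going = (16 − 1) × 319 = 4785 mm.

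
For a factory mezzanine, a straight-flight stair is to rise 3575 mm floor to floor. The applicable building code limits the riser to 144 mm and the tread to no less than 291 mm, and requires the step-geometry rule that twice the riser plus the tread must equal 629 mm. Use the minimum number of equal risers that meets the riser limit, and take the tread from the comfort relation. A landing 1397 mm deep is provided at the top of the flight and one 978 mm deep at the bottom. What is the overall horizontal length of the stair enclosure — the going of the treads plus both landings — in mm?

⌈3575/144⌉ = 25 risers.
R = 3575 ÷ 25 = 143 mm.
Tread T = 629 − 2 × 143 = 343 mm (≥ 291 mm).
Going = (25 − 1) × 343 = 8232 mm.
Add landings: 8232 + 1397 + 978 = 10607 mm.

10607 mm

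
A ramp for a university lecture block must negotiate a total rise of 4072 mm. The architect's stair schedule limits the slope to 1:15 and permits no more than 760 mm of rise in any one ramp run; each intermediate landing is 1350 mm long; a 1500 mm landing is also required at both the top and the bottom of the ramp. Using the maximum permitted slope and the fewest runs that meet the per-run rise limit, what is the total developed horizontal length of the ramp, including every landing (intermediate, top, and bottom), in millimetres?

⌈4072/760⌉ = 6 ramp runs. That means 5 intermediate landings.
Horizontal run for 4072 mm of rise at 1:15 is 4072 × 15 = 61080 mm.
Intermediate landings: 5 × 1350 = 6750 mm.
Top and bottom landings: 2 × 1500 = 3000 mm.
Total = 61080 + 6750 + 3000 = 70830 mm.

70830 mm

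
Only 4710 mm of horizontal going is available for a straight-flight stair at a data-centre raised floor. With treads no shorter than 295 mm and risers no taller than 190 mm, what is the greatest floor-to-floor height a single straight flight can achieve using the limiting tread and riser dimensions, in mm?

3040 mm

Treads that fit: ⌊4710 / 295⌋ = 15.
Risers = treads + 1 = 16.
Maximum height = 16 × 190 = 3040 mm.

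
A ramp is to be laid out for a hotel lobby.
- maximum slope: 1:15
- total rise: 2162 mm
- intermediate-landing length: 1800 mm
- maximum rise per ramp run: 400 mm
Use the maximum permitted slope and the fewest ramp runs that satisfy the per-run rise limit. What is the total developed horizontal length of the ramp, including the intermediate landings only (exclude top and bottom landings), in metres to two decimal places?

At most 400 each: 2162/400 = 5.41, giving 6 ramp runs. That means 5 intermediate landings.
Ramp run (horizontal) at 1:15: 2162 × 15 = 32430 mm.
5 intermediate landings contribute 5 × 1800 = 9000 mm.
Developed length = 32430 + 9000 = 41430 mm.
= 41.43 m.

41.43 m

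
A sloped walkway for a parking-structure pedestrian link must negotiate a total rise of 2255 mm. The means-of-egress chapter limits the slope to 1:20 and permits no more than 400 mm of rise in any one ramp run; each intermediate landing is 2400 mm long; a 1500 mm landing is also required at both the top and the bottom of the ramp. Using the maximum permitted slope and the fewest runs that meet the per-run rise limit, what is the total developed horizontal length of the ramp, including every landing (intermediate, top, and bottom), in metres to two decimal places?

60.10 m

At most 400 each: 2255/400 = 5.64, giving 6 ramp runs. That means 5 intermediate landings.
Horizontal run for 2255 mm of rise at 1:20 is 2255 × 20 = 45100 mm.
5 intermediate landings contribute 5 × 2400 = 12000 mm.
Top and bottom landings: 2 × 1500 = 3000 mm.
Total = 45100 + 12000 + 3000 = 60100 mm.
= 60.10 m.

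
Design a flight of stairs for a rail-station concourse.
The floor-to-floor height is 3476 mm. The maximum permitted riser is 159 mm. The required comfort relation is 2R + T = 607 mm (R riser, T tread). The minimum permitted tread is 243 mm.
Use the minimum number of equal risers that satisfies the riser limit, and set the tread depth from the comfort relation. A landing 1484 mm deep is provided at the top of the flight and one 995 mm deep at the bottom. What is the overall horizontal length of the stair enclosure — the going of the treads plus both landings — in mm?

8590 mm

At most 159 each: 3476/159 = 21.86, giving 22 risers.
Each riser is 3476/22 = 158 mm (≤ 159 mm).
Tread T = 607 − 2 × 158 = 291 mm (≥ 243 mm).
22 risers give 21 treads; going = 21 × 291 = 6111 mm.
Add landings: 6111 + 1484 + 995 = 8590 mm.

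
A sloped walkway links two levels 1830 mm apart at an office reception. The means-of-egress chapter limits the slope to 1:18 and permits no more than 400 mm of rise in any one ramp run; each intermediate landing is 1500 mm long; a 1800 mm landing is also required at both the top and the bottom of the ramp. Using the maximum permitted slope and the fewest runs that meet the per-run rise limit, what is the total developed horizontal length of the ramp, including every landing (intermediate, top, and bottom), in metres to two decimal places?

42.54 m

1830 / 400 = 4.575 → round up to 5 ramp runs. That means 4 intermediate landings.
Horizontal run for 1830 mm of rise at 1:18 is 1830 × 18 = 32940 mm.
4 intermediate landings contribute 4 × 1500 = 6000 mm.
Top and bottom landings: 2 × 1800 = 3600 mm.
Total = 32940 + 6000 + 3600 = 42540 mm.
= 42.54 m.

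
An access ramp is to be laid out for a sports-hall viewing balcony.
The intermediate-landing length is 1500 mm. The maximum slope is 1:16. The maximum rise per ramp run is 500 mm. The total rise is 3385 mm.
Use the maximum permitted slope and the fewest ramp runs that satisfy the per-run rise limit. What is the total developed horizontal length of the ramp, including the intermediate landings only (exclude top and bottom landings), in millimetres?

3385 / 500 = 6.77, so 7 ramp runs are needed. That means 6 intermediate landings.
Horizontal run for 3385 mm of rise at 1:16 is 3385 × 16 = 54160 mm.
Intermediate landings: 6 × 1500 = 9000 mm.
Developed length = 54160 + 9000 = 63160 mm.

63160 mm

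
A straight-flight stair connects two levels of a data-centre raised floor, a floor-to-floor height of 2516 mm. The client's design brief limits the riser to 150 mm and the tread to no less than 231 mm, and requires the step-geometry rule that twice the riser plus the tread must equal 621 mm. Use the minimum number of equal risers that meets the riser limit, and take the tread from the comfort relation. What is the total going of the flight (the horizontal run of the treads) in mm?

2516 / 150 = 16.77, so 17 risers are needed.
Each riser is 2516/17 = 148 mm (≤ 150 mm).
Tread T = 621 − 2 × 148 = 325 mm (≥ 231 mm).
Going = (17 − 1) × 325 = 5200 mm.

5200 mm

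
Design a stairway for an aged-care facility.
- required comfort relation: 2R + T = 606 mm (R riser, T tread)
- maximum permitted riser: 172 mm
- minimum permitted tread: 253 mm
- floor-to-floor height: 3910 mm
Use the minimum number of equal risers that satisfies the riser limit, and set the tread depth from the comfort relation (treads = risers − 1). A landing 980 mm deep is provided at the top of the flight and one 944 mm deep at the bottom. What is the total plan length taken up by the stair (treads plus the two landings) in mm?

3910 / 172 = 22.733 → round up to 23 risers.
Each riser is 3910/23 = 170 mm (≤ 172 mm).
T = 606 − 2·170 = 266 mm, which satisfies the 253 mm minimum.
Going = (23 − 1) × 266 = 5852 mm.
Enclosure = 5852 + 980 + 944 = 7776 mm.

7776 mm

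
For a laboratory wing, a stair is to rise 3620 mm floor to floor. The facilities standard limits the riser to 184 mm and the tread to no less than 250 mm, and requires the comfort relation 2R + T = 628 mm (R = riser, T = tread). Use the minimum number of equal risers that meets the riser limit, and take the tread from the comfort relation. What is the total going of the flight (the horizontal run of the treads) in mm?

⌈3620/184⌉ = 20 risers.
Riser R = 3620 / 20 = 181 mm, within the 184 mm limit.
T = 628 − 2·181 = 266 mm, which satisfies the 250 mm minimum.
Going = (20 − 1) × 266 = 5054 mm.

5054 mm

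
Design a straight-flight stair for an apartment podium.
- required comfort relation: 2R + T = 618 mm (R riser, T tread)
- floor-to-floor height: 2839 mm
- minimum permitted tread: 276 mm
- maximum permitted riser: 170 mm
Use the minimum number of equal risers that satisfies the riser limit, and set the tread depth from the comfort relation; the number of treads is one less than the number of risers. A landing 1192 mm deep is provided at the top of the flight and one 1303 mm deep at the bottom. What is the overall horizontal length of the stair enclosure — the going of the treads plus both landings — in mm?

At most 170 each: 2839/170 = 16.70, giving 17 risers.
Each riser is 2839/17 = 167 mm (≤ 170 mm).
Tread T = 618 − 2 × 167 = 284 mm (≥ 276 mm).
Going = (17 − 1) × 284 = 4544 mm.
Enclosure = 4544 + 1192 + 1303 = 7039 mm.

7039 mm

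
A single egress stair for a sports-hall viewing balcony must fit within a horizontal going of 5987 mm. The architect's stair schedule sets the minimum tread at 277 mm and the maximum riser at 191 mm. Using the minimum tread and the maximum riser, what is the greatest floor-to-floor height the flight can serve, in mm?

Treads that fit: ⌊5987 / 277⌋ = 21.
Risers = treads + 1 = 22.
Maximum height = 22 × 191 = 4202 mm.

4202 mm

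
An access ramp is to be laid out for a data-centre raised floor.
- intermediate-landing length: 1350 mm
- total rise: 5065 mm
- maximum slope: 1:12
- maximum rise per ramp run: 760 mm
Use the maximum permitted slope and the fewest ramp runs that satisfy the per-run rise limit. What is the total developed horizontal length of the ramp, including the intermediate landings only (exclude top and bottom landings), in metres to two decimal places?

68.88 m

At most 760 each: 5065/760 = 6.66, giving 7 ramp runs. That means 6 intermediate landings.
Ramp run (horizontal) at 1:12: 5065 × 12 = 60780 mm.
Intermediate landings: 6 × 1350 = 8100 mm.
Developed length = 60780 + 8100 = 68880 mm.
= 68.88 m.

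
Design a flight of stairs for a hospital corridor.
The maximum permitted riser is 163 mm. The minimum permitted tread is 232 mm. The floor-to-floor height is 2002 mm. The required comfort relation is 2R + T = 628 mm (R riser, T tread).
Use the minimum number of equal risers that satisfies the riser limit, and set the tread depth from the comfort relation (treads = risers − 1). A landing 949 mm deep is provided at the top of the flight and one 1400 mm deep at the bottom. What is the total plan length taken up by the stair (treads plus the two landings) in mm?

6189 mm

At most 163 each: 2002/163 = 12.28, giving 13 risers.
R = 2002 ÷ 13 = 154 mm.
T = 628 − 2·154 = 320 mm, which satisfies the 232 mm minimum.
Going = (13 − 1) × 320 = 3840 mm.
Enclosure = 3840 + 949 + 1400 = 6189 mm.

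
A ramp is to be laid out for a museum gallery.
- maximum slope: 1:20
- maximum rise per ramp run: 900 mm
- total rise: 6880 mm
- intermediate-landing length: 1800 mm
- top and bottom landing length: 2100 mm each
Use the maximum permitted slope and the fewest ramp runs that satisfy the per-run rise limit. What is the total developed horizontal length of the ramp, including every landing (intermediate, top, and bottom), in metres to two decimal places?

6880 / 900 = 7.64, so 8 ramp runs are needed. That means 7 intermediate landings.
Ramp run (horizontal) at 1:20: 6880 × 20 = 137600 mm.
Intermediate landings: 7 × 1800 = 12600 mm.
Top and bottom landings: 2 × 2100 = 4200 mm.
Total = 137600 + 12600 + 4200 = 154400 mm.
= 154.40 m.

154.40 m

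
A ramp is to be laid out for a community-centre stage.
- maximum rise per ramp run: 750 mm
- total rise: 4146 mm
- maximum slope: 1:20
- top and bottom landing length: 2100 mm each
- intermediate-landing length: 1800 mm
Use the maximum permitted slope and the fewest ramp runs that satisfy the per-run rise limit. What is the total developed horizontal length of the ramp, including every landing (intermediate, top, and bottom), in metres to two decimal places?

96.12 m

⌈4146/750⌉ = 6 ramp runs. That means 5 intermediate landings.
Ramp run (horizontal) at 1:20: 4146 × 20 = 82920 mm.
Intermediate landings: 5 × 1800 = 9000 mm.
Top and bottom landings: 2 × 2100 = 4200 mm.
Total = 82920 + 9000 + 4200 = 96120 mm.
= 96.12 m.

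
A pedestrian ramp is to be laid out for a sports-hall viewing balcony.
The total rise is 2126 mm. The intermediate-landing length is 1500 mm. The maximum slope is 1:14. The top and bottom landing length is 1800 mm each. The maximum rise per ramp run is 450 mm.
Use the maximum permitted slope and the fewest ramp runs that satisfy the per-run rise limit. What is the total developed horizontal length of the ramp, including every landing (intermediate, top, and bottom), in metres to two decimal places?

39.36 m

⌈2126/450⌉ = 5 ramp runs. That means 4 intermediate landings.
Horizontal run for 2126 mm of rise at 1:14 is 2126 × 14 = 29764 mm.
Intermediate landings: 4 × 1500 = 6000 mm.
Top and bottom landings: 2 × 1800 = 3600 mm.
Total = 29764 + 6000 + 3600 = 39364 mm.
= 39.36 m.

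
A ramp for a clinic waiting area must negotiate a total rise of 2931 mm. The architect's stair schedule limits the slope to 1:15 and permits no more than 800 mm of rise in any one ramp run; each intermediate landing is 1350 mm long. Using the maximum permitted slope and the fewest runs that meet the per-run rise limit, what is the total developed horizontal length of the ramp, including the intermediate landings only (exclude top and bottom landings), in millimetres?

48015 mm

2931 / 800 = 3.664 → round up to 4 ramp runs. That means 3 intermediate landings.
Ramp run (horizontal) at 1:15: 2931 × 15 = 43965 mm.
3 intermediate landings contribute 3 × 1350 = 4050 mm.
Developed length = 43965 + 4050 = 48015 mm.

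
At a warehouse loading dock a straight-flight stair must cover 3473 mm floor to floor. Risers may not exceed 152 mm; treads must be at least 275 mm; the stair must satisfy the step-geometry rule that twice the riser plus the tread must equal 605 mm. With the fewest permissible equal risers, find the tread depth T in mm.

At most 152 each: 3473/152 = 22.85, giving 23 risers.
R = 3473 ÷ 23 = 151 mm.
From 2R + T = 605: T = 605 − 302 = 303 mm.

303 mm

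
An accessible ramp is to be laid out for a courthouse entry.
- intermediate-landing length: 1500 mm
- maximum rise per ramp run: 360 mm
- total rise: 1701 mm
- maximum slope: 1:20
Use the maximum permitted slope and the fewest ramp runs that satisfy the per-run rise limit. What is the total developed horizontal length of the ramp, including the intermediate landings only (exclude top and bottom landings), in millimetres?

1701 / 360 = 4.72, so 5 ramp runs are needed. That means 4 intermediate landings.
Horizontal run for 1701 mm of rise at 1:20 is 1701 × 20 = 34020 mm.
Intermediate landings: 4 × 1500 = 6000 mm.
Total developed length = 34020 + 6000 = 40020 mm.

40020 mm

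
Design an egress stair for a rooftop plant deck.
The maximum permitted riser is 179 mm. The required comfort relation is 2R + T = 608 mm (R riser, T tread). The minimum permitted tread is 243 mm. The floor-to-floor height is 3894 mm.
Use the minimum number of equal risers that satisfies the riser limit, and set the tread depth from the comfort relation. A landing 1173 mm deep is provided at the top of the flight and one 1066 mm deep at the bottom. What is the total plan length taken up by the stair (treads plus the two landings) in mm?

3894 / 179 = 21.754 → round up to 22 risers.
Riser R = 3894 / 22 = 177 mm, within the 179 mm limit.
T = 608 − 2·177 = 254 mm, which satisfies the 243 mm minimum.
22 risers give 21 treads; going = 21 × 254 = 5334 mm.
Enclosure = 5334 + 1173 + 1066 = 7573 mm.

7573 mm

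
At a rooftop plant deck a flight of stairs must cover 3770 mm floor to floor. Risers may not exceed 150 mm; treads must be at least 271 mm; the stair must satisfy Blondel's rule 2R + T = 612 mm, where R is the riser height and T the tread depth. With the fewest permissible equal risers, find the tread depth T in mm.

322 mm

⌈3770/150⌉ = 26 risers.
Riser R = 3770 / 26 = 145 mm, within the 150 mm limit.
T = 612 − 2·145 = 322 mm, which satisfies the 271 mm minimum.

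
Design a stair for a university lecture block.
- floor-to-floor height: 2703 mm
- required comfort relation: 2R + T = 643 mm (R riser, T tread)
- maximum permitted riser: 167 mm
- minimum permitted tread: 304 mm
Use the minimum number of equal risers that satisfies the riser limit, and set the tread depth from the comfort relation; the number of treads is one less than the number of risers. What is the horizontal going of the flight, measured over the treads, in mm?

2703 / 167 = 16.186 → round up to 17 risers.
Riser R = 2703 / 17 = 159 mm, within the 167 mm limit.
T = 643 − 2·159 = 325 mm, which satisfies the 304 mm minimum.
Going = (17 − 1) × 325 = 5200 mm.

5200 mm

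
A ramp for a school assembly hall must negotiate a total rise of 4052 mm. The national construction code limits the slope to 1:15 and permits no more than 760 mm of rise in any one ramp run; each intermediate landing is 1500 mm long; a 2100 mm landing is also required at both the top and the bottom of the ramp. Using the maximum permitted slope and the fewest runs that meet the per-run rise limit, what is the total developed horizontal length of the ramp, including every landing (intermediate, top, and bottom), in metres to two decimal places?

72.48 m

4052 / 760 = 5.33, so 6 ramp runs are needed. That means 5 intermediate landings.
Horizontal run for 4052 mm of rise at 1:15 is 4052 × 15 = 60780 mm.
5 intermediate landings contribute 5 × 1500 = 7500 mm.
Top and bottom landings: 2 × 2100 = 4200 mm.
Total = 60780 + 7500 + 4200 = 72480 mm.
= 72.48 m.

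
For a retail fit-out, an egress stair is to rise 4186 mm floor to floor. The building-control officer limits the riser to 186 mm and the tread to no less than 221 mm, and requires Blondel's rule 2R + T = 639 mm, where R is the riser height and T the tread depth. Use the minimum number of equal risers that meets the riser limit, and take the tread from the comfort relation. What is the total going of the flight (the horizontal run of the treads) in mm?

6050 mm

⌈4186/186⌉ = 23 risers.
Riser R = 4186 / 23 = 182 mm, within the 186 mm limit.
Tread T = 639 − 2 × 182 = 275 mm (≥ 221 mm).
Treads = 23 − 1 = 22; going = 22 × 275 = 6050 mm.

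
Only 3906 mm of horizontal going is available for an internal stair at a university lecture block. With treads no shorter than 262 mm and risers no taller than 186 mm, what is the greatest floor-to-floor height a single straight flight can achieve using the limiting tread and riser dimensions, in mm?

3906 / 262 = 14.91, so 14 treads fit.
Risers = treads + 1 = 15.
Maximum height = 15 × 186 = 2790 mm.

2790 mm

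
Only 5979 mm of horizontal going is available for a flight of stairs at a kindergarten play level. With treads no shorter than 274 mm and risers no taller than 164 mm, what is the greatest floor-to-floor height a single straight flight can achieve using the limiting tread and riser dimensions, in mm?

3608 mm

Treads that fit: ⌊5979 / 274⌋ = 21.
Risers = treads + 1 = 22.
Maximum height = 22 × 164 = 3608 mm.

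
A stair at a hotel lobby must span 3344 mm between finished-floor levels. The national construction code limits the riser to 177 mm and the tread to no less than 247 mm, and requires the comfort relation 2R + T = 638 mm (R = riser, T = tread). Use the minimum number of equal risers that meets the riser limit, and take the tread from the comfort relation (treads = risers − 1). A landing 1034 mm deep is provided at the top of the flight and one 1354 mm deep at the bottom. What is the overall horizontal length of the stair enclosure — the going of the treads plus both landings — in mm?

3344 / 177 = 18.89, so 19 risers are needed.
Each riser is 3344/19 = 176 mm (≤ 177 mm).
From 2R + T = 638: T = 638 − 352 = 286 mm.
19 risers give 18 treads; going = 18 × 286 = 5148 mm.
Enclosure = 5148 + 1034 + 1354 = 7536 mm.

7536 mm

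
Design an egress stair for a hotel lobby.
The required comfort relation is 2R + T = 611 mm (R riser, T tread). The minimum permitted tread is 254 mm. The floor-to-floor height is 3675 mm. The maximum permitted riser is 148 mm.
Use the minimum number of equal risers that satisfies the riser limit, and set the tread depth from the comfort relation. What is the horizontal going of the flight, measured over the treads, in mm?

7608 mm

3675 / 148 = 24.83, so 25 risers are needed.
Riser R = 3675 / 25 = 147 mm, within the 148 mm limit.
From 2R + T = 611: T = 611 − 294 = 317 mm.
Treads = 25 − 1 = 24; going = 24 × 317 = 7608 mm.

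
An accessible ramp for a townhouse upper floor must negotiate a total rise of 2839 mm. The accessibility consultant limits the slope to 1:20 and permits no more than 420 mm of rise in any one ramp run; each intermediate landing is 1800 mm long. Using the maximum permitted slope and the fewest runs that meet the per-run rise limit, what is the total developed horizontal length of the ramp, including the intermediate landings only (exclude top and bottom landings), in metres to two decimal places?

2839 / 420 = 6.76, so 7 ramp runs are needed. That means 6 intermediate landings.
Horizontal run for 2839 mm of rise at 1:20 is 2839 × 20 = 56780 mm.
6 intermediate landings contribute 6 × 1800 = 10800 mm.
Developed length = 56780 + 10800 = 67580 mm.
= 67.58 m.

67.58 m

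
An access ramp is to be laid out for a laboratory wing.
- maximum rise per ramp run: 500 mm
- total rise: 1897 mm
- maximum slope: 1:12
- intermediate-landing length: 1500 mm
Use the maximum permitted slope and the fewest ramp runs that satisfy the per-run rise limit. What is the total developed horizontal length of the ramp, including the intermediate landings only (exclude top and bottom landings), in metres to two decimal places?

27.26 m

At most 500 each: 1897/500 = 3.79, giving 4 ramp runs. That means 3 intermediate landings.
Horizontal run for 1897 mm of rise at 1:12 is 1897 × 12 = 22764 mm.
Intermediate landings: 3 × 1500 = 4500 mm.
Total developed length = 22764 + 4500 = 27264 mm.
= 27.26 m.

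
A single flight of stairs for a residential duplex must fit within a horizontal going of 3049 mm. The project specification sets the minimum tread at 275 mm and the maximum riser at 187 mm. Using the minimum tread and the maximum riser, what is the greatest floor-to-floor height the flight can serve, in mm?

2244 mm

Treads that fit: ⌊3049 / 275⌋ = 11.
Risers = treads + 1 = 12.
Maximum height = 12 × 187 = 2244 mm.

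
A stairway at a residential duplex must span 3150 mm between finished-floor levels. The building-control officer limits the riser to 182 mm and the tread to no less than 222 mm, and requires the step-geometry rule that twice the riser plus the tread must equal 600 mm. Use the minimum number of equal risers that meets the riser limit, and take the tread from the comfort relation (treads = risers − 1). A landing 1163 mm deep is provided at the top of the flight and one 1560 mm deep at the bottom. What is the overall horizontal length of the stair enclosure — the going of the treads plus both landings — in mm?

⌈3150/182⌉ = 18 risers.
R = 3150 ÷ 18 = 175 mm.
T = 600 − 2·175 = 250 mm, which satisfies the 222 mm minimum.
Going = (18 − 1) × 250 = 4250 mm.
Add landings: 4250 + 1163 + 1560 = 6973 mm.

6973 mm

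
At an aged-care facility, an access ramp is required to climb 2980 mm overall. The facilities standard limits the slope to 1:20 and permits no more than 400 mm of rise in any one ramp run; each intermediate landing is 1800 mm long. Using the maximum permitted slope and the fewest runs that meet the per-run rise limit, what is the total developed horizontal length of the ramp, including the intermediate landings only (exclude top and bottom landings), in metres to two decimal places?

2980 / 400 = 7.45, so 8 ramp runs are needed. That means 7 intermediate landings.
Horizontal run for 2980 mm of rise at 1:20 is 2980 × 20 = 59600 mm.
Intermediate landings: 7 × 1800 = 12600 mm.
Developed length = 59600 + 12600 = 72200 mm.
= 72.20 m.

72.20 m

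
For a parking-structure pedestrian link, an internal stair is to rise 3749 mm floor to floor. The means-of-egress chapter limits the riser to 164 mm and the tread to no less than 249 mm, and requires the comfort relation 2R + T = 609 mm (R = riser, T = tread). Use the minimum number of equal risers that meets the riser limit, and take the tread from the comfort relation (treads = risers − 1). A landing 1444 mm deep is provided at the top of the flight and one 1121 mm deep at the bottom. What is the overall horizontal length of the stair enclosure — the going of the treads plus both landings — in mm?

At most 164 each: 3749/164 = 22.86, giving 23 risers.
R = 3749 ÷ 23 = 163 mm.
Tread T = 609 − 2 × 163 = 283 mm (≥ 249 mm).
23 risers give 22 treads; going = 22 × 283 = 6226 mm.
Enclosure = 6226 + 1444 + 1121 = 8791 mm.

8791 mm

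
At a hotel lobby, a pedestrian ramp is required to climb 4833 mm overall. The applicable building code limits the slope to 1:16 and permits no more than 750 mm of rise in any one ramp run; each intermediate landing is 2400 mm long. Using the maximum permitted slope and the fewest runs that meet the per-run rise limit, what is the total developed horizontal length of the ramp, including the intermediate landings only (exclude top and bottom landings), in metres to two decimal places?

4833 / 750 = 6.44, so 7 ramp runs are needed. That means 6 intermediate landings.
Horizontal run for 4833 mm of rise at 1:16 is 4833 × 16 = 77328 mm.
6 intermediate landings contribute 6 × 2400 = 14400 mm.
Total developed length = 77328 + 14400 = 91728 mm.
= 91.73 m.

91.73 m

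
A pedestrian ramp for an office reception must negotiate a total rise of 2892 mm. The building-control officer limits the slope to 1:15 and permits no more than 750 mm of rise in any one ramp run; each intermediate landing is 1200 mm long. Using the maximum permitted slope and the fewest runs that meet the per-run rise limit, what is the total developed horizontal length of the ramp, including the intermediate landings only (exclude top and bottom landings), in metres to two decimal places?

46.98 m

At most 750 each: 2892/750 = 3.86, giving 4 ramp runs. That means 3 intermediate landings.
Horizontal run for 2892 mm of rise at 1:15 is 2892 × 15 = 43380 mm.
Intermediate landings: 3 × 1200 = 3600 mm.
Total developed length = 43380 + 3600 = 46980 mm.
= 46.98 m.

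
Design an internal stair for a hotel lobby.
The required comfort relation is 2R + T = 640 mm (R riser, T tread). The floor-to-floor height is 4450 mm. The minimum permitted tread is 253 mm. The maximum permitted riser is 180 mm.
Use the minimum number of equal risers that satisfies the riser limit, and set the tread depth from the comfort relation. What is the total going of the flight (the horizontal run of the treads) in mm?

At most 180 each: 4450/180 = 24.72, giving 25 risers.
Riser R = 4450 / 25 = 178 mm, within the 180 mm limit.
T = 640 − 2·178 = 284 mm, which satisfies the 253 mm minimum.
25 risers give 24 treads; going = 24 × 284 = 6816 mm.

6816 mm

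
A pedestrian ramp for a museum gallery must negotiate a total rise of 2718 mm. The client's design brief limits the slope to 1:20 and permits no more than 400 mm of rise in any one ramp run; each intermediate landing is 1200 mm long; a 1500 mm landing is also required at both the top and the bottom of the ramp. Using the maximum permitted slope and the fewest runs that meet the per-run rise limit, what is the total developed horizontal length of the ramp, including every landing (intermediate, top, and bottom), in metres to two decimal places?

64.56 m

At most 400 each: 2718/400 = 6.79, giving 7 ramp runs. That means 6 intermediate landings.
Horizontal run for 2718 mm of rise at 1:20 is 2718 × 20 = 54360 mm.
Intermediate landings: 6 × 1200 = 7200 mm.
Top and bottom landings: 2 × 1500 = 3000 mm.
Total = 54360 + 7200 + 3000 = 64560 mm.
= 64.56 m.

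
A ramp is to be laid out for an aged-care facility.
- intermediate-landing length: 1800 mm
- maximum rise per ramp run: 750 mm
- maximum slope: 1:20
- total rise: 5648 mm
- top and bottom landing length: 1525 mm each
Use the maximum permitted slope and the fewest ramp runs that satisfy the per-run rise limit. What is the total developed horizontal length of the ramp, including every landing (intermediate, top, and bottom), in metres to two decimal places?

At most 750 each: 5648/750 = 7.53, giving 8 ramp runs. That means 7 intermediate landings.
Ramp run (horizontal) at 1:20: 5648 × 20 = 112960 mm.
Intermediate landings: 7 × 1800 = 12600 mm.
Top and bottom landings: 2 × 1525 = 3050 mm.
Total = 112960 + 12600 + 3050 = 128610 mm.
= 128.61 m.

128.61 m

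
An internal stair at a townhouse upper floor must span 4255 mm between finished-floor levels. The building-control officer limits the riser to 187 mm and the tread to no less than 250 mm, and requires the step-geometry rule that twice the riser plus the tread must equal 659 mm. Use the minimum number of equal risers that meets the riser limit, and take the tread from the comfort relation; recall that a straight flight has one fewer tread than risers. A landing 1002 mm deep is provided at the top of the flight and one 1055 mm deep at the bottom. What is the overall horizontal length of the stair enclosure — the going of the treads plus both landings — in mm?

4255 / 187 = 22.75, so 23 risers are needed.
Riser R = 4255 / 23 = 185 mm, within the 187 mm limit.
Tread T = 659 − 2 × 185 = 289 mm (≥ 250 mm).
Going = (23 − 1) × 289 = 6358 mm.
Enclosure = 6358 + 1002 + 1055 = 8415 mm.

8415 mm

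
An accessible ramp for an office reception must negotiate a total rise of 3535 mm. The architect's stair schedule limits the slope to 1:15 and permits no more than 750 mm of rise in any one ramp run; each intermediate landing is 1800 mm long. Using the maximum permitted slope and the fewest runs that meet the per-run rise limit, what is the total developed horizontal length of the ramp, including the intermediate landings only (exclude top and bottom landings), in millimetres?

3535 / 750 = 4.71, so 5 ramp runs are needed. That means 4 intermediate landings.
Horizontal run for 3535 mm of rise at 1:15 is 3535 × 15 = 53025 mm.
Intermediate landings: 4 × 1800 = 7200 mm.
Total developed length = 53025 + 7200 = 60225 mm.

60225 mm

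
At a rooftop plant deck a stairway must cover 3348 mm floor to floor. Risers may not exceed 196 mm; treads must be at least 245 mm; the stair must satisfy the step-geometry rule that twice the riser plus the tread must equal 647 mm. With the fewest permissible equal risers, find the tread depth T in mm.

275 mm

At most 196 each: 3348/196 = 17.08, giving 18 risers.
Riser R = 3348 / 18 = 186 mm, within the 196 mm limit.
From 2R + T = 647: T = 647 − 372 = 275 mm.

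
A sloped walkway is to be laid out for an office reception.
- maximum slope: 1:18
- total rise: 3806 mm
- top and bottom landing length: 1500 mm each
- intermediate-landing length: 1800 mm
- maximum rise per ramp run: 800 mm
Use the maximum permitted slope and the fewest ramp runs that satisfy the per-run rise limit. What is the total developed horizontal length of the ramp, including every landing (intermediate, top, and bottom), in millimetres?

⌈3806/800⌉ = 5 ramp runs. That means 4 intermediate landings.
Ramp run (horizontal) at 1:18: 3806 × 18 = 68508 mm.
4 intermediate landings contribute 4 × 1800 = 7200 mm.
Top and bottom landings: 2 × 1500 = 3000 mm.
Total = 68508 + 7200 + 3000 = 78708 mm.

78708 mm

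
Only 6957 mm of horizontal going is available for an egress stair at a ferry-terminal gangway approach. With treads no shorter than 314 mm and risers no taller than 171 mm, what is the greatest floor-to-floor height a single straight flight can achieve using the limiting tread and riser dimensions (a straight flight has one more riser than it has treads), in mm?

3933 mm

Treads that fit: ⌊6957 / 314⌋ = 22.
Risers = treads + 1 = 23.
Maximum height = 23 × 171 = 3933 mm.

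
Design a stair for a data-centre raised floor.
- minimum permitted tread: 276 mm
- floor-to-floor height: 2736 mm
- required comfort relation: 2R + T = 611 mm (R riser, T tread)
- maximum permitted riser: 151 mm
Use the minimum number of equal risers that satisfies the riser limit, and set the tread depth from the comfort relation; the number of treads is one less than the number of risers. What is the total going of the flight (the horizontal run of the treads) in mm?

5814 mm

⌈2736/151⌉ = 19 risers.
R = 2736 ÷ 19 = 144 mm.
T = 611 − 2·144 = 323 mm, which satisfies the 276 mm minimum.
Going = (19 − 1) × 323 = 5814 mm.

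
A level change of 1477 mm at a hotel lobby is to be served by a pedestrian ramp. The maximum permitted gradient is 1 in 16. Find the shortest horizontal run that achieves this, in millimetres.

At 1:16 the run is 16 × 1477 = 23632 mm.

23632 mm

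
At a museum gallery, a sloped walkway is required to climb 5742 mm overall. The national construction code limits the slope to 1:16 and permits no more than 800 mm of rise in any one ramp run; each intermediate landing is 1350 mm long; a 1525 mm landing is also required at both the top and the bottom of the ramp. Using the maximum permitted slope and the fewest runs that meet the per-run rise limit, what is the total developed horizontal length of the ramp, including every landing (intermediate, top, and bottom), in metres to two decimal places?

5742 / 800 = 7.18, so 8 ramp runs are needed. That means 7 intermediate landings.
Horizontal run for 5742 mm of rise at 1:16 is 5742 × 16 = 91872 mm.
7 intermediate landings contribute 7 × 1350 = 9450 mm.
Top and bottom landings: 2 × 1525 = 3050 mm.
Total = 91872 + 9450 + 3050 = 104372 mm.
= 104.37 m.

104.37 m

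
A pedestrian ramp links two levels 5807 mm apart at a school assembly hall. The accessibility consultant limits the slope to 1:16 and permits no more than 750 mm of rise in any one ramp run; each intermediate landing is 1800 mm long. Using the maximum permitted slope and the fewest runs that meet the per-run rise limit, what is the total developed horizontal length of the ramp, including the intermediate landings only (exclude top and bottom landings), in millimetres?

⌈5807/750⌉ = 8 ramp runs. That means 7 intermediate landings.
Horizontal run for 5807 mm of rise at 1:16 is 5807 × 16 = 92912 mm.
7 intermediate landings contribute 7 × 1800 = 12600 mm.
Total developed length = 92912 + 12600 = 105512 mm.

105512 mm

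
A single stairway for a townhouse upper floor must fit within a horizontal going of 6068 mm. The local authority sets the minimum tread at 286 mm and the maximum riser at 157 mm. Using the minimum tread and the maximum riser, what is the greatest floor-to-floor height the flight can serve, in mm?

3454 mm

6068 / 286 = 21.22, so 21 treads fit.
Risers = treads + 1 = 22.
Maximum height = 22 × 157 = 3454 mm.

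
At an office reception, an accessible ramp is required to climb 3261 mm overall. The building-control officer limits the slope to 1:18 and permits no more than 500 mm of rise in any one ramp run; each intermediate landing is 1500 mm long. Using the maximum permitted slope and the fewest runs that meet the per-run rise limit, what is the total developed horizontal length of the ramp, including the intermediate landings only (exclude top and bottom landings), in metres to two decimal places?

67.70 m

⌈3261/500⌉ = 7 ramp runs. That means 6 intermediate landings.
Ramp run (horizontal) at 1:18: 3261 × 18 = 58698 mm.
6 intermediate landings contribute 6 × 1500 = 9000 mm.
Total developed length = 58698 + 9000 = 67698 mm.
= 67.70 m.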